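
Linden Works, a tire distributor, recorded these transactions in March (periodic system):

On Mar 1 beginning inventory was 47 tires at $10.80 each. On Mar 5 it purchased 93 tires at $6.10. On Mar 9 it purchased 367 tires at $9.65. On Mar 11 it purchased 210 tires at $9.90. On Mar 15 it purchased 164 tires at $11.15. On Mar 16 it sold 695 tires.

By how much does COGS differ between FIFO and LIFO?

FIFO COGS: 47 @ $10.80 + 93 @ $6.10 + 367 @ $9.65 + 188 @ $9.90 = $6,477.65
LIFO COGS: 164 @ $11.15 + 210 @ $9.90 + 321 @ $9.65 = $7,005.25
Difference = |$6,477.65 − $7,005.25| = $527.60

$527.60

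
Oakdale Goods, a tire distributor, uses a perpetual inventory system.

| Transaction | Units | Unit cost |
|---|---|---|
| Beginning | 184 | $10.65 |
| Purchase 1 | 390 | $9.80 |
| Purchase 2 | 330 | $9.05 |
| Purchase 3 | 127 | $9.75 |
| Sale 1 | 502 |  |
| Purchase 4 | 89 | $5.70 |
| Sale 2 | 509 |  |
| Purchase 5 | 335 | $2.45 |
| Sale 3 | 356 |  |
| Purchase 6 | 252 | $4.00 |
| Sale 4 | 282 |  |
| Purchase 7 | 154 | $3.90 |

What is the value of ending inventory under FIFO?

Sale 1 (502) [FIFO — oldest first]: 184 @ $10.65 + 318 @ $9.80 = $5,076.00
Sale 2 (509) [FIFO — oldest first]: 72 @ $9.80 + 330 @ $9.05 + 107 @ $9.75 = $4,735.35
Sale 3 (356) [FIFO — oldest first]: 20 @ $9.75 + 89 @ $5.70 + 247 @ $2.45 = $1,307.45
Sale 4 (282) [FIFO — oldest first]: 88 @ $2.45 + 194 @ $4.00 = $991.60
Total COGS = $5,076.00 + $4,735.35 + $1,307.45 + $991.60 = $12,110.40
Ending inventory: 58 @ $4.00 + 154 @ $3.90 = $832.60

Ending inventory = $832.60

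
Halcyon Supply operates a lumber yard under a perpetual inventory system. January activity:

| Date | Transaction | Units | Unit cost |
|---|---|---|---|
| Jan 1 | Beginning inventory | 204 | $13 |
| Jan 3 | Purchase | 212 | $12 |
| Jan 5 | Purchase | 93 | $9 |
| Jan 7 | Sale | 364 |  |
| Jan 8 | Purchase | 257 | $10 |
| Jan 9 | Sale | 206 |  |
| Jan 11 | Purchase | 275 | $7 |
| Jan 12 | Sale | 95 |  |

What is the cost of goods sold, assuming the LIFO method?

Jan 7, 364 sold [LIFO — newest first]: 93 @ $9 + 212 @ $12 + 59 @ $13 = $4,148
Jan 9, 206 sold [LIFO — newest first]: 206 @ $10 = $2,060
Jan 12, 95 sold [LIFO — newest first]: 95 @ $7 = $665
Total COGS = $4,148 + $2,060 + $665 = $6,873
Ending inventory: 145 @ $13 + 51 @ $10 + 180 @ $7 = $3,655

COGS = $6,873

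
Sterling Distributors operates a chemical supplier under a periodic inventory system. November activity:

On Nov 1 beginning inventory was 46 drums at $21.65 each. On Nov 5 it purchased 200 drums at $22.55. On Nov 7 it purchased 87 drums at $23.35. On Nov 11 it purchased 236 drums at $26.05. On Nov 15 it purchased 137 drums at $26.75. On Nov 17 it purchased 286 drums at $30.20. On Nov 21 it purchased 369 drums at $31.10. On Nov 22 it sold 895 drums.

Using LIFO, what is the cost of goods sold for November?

Nov 22, 895 sold [LIFO — newest first]: 369 @ $31.10 + 286 @ $30.20 + 137 @ $26.75 + 103 @ $26.05 = $26,461.00
Ending inventory: 46 @ $21.65 + 200 @ $22.55 + 87 @ $23.35 + 133 @ $26.05 = $11,002.00
Check: goods available $37,463.00 = COGS $26,461.00 + ending $11,002.00

COGS = $26,461.00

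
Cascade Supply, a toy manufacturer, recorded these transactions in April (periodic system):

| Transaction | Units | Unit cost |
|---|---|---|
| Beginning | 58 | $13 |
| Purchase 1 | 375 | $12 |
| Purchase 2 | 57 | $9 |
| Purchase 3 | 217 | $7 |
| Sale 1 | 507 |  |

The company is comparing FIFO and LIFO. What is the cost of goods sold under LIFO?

COGS = $4,828

FIFO COGS: 58 @ $13 + 375 @ $12 + 57 @ $9 + 17 @ $7 = $5,886
LIFO COGS: 217 @ $7 + 57 @ $9 + 233 @ $12 = $4,828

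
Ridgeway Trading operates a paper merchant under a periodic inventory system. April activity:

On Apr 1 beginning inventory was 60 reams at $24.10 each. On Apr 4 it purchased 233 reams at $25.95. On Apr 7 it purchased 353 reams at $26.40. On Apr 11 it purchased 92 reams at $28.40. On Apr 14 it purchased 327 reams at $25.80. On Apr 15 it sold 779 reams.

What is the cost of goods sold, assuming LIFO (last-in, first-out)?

Apr 15, 779 sold [LIFO — newest first]: 327 @ $25.80 + 92 @ $28.40 + 353 @ $26.40 + 7 @ $25.95 = $20,550.25
Ending inventory: 60 @ $24.10 + 226 @ $25.95 = $7,310.70
Check: goods available $27,860.95 = COGS $20,550.25 + ending $7,310.70

COGS = $20,550.25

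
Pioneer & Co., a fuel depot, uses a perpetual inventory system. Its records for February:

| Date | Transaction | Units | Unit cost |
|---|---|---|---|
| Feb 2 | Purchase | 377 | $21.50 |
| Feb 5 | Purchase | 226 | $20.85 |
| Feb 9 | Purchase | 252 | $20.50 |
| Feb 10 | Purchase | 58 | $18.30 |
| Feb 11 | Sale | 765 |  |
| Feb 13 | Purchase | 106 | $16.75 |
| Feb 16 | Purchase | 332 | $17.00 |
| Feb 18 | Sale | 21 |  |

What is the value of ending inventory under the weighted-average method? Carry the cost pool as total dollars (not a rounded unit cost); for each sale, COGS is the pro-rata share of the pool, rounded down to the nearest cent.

After Feb 2: 377 on hand, pool $8,105.50 (≈ $21.5000 each)
After Feb 5: 603 on hand, pool $12,817.60 (≈ $21.2564 each)
After Feb 9: 855 on hand, pool $17,983.60 (≈ $21.0335 each)
After Feb 10: 913 on hand, pool $19,045.00 (≈ $20.8598 each)
Feb 11, sell 765: 765/913 × $19,045.00 → $15,957.74
After Feb 13: 254 on hand, pool $4,862.76 (≈ $19.1447 each)
After Feb 16: 586 on hand, pool $10,506.76 (≈ $17.9296 each)
Feb 18, sell 21: 21/586 × $10,506.76 → $376.52
Total COGS = $15,957.74 + $376.52 = $16,334.26
Ending inventory (cost pool remaining) = $10,130.24

Ending inventory = $10,130.24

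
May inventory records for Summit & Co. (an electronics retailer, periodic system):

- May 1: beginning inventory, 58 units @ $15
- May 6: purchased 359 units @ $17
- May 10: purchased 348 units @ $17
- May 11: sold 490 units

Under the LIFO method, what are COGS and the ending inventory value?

May 11, 490 sold [LIFO — newest first]: 348 @ $17 + 142 @ $17 = $8,330
Ending inventory: 58 @ $15 + 217 @ $17 = $4,559
Check: goods available $12,889 = COGS $8,330 + ending $4,559

COGS = $8,330; ending inventory = $4,559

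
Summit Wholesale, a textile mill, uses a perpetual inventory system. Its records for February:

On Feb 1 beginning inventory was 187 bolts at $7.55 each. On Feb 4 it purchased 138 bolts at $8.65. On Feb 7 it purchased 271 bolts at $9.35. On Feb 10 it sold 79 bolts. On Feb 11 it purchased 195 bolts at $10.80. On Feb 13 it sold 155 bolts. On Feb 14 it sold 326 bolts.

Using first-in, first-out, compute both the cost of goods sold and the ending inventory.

Feb 10, 79 sold [FIFO — oldest first]: 79 @ $7.55 = $596.45
Feb 13, 155 sold [FIFO — oldest first]: 108 @ $7.55 + 47 @ $8.65 = $1,221.95
Feb 14, 326 sold [FIFO — oldest first]: 91 @ $8.65 + 235 @ $9.35 = $2,984.40
Total COGS = $596.45 + $1,221.95 + $2,984.40 = $4,802.80
Ending inventory: 36 @ $9.35 + 195 @ $10.80 = $2,442.60

COGS = $4,802.80; ending inventory = $2,442.60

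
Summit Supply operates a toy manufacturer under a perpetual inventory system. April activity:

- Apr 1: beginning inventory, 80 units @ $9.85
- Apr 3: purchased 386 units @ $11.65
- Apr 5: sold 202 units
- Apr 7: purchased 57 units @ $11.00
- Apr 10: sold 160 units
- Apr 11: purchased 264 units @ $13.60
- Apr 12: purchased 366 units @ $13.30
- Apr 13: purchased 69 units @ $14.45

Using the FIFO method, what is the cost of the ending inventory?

Apr 5, 202 sold [FIFO — oldest first]: 80 @ $9.85 + 122 @ $11.65 = $2,209.30
Apr 10, 160 sold [FIFO — oldest first]: 160 @ $11.65 = $1,864.00
Total COGS = $2,209.30 + $1,864.00 = $4,073.30
Ending inventory: 104 @ $11.65 + 57 @ $11.00 + 264 @ $13.60 + 366 @ $13.30 + 69 @ $14.45 = $11,293.85

Ending inventory = $11,293.85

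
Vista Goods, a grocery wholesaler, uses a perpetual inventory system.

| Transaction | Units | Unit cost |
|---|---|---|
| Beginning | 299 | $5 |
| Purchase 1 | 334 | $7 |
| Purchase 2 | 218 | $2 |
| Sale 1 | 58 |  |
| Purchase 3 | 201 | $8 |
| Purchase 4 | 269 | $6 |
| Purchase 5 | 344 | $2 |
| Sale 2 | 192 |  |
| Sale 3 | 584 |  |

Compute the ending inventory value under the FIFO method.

Sale 1 (58) [FIFO — oldest first]: 58 @ $5 = $290
Sale 2 (192) [FIFO — oldest first]: 192 @ $5 = $960
Sale 3 (584) [FIFO — oldest first]: 49 @ $5 + 334 @ $7 + 201 @ $2 = $2,985
Total COGS = $290 + $960 + $2,985 = $4,235
Ending inventory: 17 @ $2 + 201 @ $8 + 269 @ $6 + 344 @ $2 = $3,944

Ending inventory = $3,944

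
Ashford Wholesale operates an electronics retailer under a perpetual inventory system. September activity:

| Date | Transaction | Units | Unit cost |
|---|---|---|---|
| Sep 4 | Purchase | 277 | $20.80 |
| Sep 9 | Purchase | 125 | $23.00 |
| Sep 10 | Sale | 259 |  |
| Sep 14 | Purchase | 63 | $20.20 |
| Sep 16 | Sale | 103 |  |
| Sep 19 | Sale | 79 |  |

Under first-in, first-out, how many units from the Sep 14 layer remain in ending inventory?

Sep 10, 259 sold [FIFO — oldest first]: 259 @ $20.80 = $5,387.20
Sep 16, 103 sold [FIFO — oldest first]: 18 @ $20.80 + 85 @ $23.00 = $2,329.40
Sep 19, 79 sold [FIFO — oldest first]: 40 @ $23.00 + 39 @ $20.20 = $1,707.80
Total COGS = $5,387.20 + $2,329.40 + $1,707.80 = $9,424.40
Ending inventory: 24 @ $20.20 = $484.80
Check: goods available $9,909.20 = COGS $9,424.40 + ending $484.80

24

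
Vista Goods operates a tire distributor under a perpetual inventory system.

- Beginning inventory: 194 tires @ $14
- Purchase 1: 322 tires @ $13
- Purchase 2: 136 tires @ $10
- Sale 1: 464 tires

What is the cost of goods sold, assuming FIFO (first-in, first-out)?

COGS = $6,226

Sale 1 (464) [FIFO — oldest first]: 194 @ $14 + 270 @ $13 = $6,226
Ending inventory: 52 @ $13 + 136 @ $10 = $2,036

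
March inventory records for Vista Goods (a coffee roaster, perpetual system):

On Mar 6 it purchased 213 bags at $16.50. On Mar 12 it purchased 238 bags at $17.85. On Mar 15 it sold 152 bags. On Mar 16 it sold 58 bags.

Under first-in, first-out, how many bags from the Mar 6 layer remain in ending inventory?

3

Mar 15, 152 sold [FIFO — oldest first]: 152 @ $16.50 = $2,508.00
Mar 16, 58 sold [FIFO — oldest first]: 58 @ $16.50 = $957.00
Total COGS = $2,508.00 + $957.00 = $3,465.00
Ending inventory: 3 @ $16.50 + 238 @ $17.85 = $4,297.80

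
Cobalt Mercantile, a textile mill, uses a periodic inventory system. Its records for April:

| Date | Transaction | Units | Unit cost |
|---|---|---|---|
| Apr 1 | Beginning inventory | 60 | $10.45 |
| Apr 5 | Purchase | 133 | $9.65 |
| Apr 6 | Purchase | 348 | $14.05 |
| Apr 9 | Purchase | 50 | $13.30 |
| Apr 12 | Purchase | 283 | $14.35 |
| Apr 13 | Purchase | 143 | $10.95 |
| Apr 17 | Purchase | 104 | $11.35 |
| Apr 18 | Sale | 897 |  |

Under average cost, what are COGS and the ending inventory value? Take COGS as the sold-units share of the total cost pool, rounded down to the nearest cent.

COGS = $11,420.26; ending inventory = $2,851.89

Apr 18, sell 897: 897/1121 × $14,272.15 → $11,420.26
Ending inventory (cost pool remaining) = $2,851.89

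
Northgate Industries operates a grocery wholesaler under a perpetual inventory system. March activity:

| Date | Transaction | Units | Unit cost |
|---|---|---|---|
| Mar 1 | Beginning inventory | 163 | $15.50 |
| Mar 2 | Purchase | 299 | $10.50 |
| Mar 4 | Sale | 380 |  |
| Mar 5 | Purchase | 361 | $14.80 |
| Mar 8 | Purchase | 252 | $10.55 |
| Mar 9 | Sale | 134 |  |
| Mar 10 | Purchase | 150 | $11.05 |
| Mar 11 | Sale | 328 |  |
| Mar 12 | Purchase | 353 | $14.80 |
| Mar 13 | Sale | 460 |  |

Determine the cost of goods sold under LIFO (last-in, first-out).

Mar 4, 380 sold [LIFO — newest first]: 299 @ $10.50 + 81 @ $15.50 = $4,395.00
Mar 9, 134 sold [LIFO — newest first]: 134 @ $10.55 = $1,413.70
Mar 11, 328 sold [LIFO — newest first]: 150 @ $11.05 + 118 @ $10.55 + 60 @ $14.80 = $3,790.40
Mar 13, 460 sold [LIFO — newest first]: 353 @ $14.80 + 107 @ $14.80 = $6,808.00
Total COGS = $4,395.00 + $1,413.70 + $3,790.40 + $6,808.00 = $16,407.10
Ending inventory: 82 @ $15.50 + 194 @ $14.80 = $4,142.20
Check: goods available $20,549.30 = COGS $16,407.10 + ending $4,142.20

COGS = $16,407.10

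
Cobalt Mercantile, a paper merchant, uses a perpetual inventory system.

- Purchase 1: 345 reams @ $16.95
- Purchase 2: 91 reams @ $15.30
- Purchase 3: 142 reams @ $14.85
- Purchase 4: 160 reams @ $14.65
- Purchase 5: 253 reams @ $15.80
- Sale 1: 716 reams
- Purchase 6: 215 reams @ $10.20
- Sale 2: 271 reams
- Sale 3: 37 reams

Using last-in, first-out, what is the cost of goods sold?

Sale 1 (716) [LIFO — newest first]: 253 @ $15.80 + 160 @ $14.65 + 142 @ $14.85 + 91 @ $15.30 + 70 @ $16.95 = $11,028.90
Sale 2 (271) [LIFO — newest first]: 215 @ $10.20 + 56 @ $16.95 = $3,142.20
Sale 3 (37) [LIFO — newest first]: 37 @ $16.95 = $627.15
Total COGS = $11,028.90 + $3,142.20 + $627.15 = $14,798.25
Ending inventory: 182 @ $16.95 = $3,084.90

COGS = $14,798.25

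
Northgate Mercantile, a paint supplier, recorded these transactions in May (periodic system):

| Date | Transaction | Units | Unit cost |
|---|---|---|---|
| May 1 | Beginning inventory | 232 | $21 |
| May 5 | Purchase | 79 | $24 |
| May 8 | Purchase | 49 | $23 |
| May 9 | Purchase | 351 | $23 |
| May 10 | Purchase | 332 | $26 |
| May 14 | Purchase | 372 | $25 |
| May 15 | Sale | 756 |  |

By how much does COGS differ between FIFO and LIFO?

FIFO COGS: 232 @ $21 + 79 @ $24 + 49 @ $23 + 351 @ $23 + 45 @ $26 = $17,138
LIFO COGS: 372 @ $25 + 332 @ $26 + 52 @ $23 = $19,128
Difference = |$17,138 − $19,128| = $1,990

$1,990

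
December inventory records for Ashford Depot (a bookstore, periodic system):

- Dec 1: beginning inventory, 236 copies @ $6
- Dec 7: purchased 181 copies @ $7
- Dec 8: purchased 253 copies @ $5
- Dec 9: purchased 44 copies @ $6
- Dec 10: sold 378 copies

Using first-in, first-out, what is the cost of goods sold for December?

Dec 10, 378 sold [FIFO — oldest first]: 236 @ $6 + 142 @ $7 = $2,410
Ending inventory: 39 @ $7 + 253 @ $5 + 44 @ $6 = $1,802

COGS = $2,410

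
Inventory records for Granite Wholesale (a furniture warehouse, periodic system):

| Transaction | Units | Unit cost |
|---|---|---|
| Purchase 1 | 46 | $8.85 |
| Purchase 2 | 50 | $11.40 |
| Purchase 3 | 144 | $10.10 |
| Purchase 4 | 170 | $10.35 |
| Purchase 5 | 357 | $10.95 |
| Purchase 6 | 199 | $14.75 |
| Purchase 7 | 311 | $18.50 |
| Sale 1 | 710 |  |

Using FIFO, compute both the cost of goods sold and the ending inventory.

COGS = $7,476.00; ending inventory = $9,312.90

Sale 1 (710) [FIFO — oldest first]: 46 @ $8.85 + 50 @ $11.40 + 144 @ $10.10 + 170 @ $10.35 + 300 @ $10.95 = $7,476.00
Ending inventory: 57 @ $10.95 + 199 @ $14.75 + 311 @ $18.50 = $9,312.90
Check: goods available $16,788.90 = COGS $7,476.00 + ending $9,312.90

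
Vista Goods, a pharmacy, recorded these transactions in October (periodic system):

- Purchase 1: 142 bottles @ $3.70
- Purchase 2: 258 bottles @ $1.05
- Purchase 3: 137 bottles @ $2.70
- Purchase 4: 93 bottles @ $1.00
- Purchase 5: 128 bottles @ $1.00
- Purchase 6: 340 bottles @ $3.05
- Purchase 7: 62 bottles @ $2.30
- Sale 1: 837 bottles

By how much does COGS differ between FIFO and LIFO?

FIFO COGS: 142 @ $3.70 + 258 @ $1.05 + 137 @ $2.70 + 93 @ $1.00 + 128 @ $1.00 + 79 @ $3.05 = $1,628.15
LIFO COGS: 62 @ $2.30 + 340 @ $3.05 + 128 @ $1.00 + 93 @ $1.00 + 137 @ $2.70 + 77 @ $1.05 = $1,851.35
Difference = |$1,628.15 − $1,851.35| = $223.20

$223.20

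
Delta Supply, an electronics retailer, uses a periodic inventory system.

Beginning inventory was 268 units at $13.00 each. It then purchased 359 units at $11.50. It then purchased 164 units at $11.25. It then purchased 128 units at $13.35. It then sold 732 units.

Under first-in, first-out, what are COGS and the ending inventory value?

COGS = $8,793.75; ending inventory = $2,372.55

Sale 1 (732) [FIFO — oldest first]: 268 @ $13.00 + 359 @ $11.50 + 105 @ $11.25 = $8,793.75
Ending inventory: 59 @ $11.25 + 128 @ $13.35 = $2,372.55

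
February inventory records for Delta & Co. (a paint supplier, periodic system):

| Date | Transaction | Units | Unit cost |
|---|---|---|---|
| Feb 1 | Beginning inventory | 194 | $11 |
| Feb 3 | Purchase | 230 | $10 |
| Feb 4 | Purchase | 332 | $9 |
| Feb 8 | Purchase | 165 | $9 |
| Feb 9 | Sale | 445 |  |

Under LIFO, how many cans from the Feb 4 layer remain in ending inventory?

52

Feb 9, 445 sold [LIFO — newest first]: 165 @ $9 + 280 @ $9 = $4,005
Ending inventory: 194 @ $11 + 230 @ $10 + 52 @ $9 = $4,902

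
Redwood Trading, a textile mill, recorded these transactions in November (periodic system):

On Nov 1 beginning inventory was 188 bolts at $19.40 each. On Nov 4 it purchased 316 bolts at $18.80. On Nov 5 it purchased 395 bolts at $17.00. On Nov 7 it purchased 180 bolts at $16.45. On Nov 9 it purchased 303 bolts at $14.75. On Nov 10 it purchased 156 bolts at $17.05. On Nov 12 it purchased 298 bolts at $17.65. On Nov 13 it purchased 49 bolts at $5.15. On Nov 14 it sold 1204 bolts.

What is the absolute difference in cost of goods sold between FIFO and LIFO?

FIFO COGS: 188 @ $19.40 + 316 @ $18.80 + 395 @ $17.00 + 180 @ $16.45 + 125 @ $14.75 = $21,107.75
LIFO COGS: 49 @ $5.15 + 298 @ $17.65 + 156 @ $17.05 + 303 @ $14.75 + 180 @ $16.45 + 218 @ $17.00 = $19,308.10
Difference = |$21,107.75 − $19,308.10| = $1,799.65

$1,799.65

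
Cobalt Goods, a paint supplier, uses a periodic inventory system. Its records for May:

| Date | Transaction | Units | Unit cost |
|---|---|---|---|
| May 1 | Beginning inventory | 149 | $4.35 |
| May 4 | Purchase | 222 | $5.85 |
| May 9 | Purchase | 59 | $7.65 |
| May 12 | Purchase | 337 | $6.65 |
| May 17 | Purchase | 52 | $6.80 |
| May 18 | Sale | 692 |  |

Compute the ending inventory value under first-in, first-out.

Ending inventory = $852.35

May 18, 692 sold [FIFO — oldest first]: 149 @ $4.35 + 222 @ $5.85 + 59 @ $7.65 + 262 @ $6.65 = $4,140.50
Ending inventory: 75 @ $6.65 + 52 @ $6.80 = $852.35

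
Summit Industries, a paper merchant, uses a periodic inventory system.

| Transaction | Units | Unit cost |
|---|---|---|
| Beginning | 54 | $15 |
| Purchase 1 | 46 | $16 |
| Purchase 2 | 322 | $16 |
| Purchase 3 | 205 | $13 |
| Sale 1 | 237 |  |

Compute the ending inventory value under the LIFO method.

Sale 1 (237) [LIFO — newest first]: 205 @ $13 + 32 @ $16 = $3,177
Ending inventory: 54 @ $15 + 46 @ $16 + 290 @ $16 = $6,186
Check: goods available $9,363 = COGS $3,177 + ending $6,186

Ending inventory = $6,186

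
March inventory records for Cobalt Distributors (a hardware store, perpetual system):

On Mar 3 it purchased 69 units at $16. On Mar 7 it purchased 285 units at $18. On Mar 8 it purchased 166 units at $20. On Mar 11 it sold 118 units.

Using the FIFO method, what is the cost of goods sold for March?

Mar 11, 118 sold [FIFO — oldest first]: 69 @ $16 + 49 @ $18 = $1,986
Ending inventory: 236 @ $18 + 166 @ $20 = $7,568
Check: goods available $9,554 = COGS $1,986 + ending $7,568

COGS = $1,986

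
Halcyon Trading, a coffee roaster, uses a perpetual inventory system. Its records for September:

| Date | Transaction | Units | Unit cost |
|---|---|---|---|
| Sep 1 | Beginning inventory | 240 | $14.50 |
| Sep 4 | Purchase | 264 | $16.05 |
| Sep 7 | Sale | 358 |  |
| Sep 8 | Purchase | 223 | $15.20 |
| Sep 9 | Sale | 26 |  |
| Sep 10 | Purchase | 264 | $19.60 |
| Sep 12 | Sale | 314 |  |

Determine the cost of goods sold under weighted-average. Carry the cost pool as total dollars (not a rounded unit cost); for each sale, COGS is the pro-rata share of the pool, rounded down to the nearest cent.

After Sep 1: 240 on hand, pool $3,480.00 (≈ $14.5000 each)
After Sep 4: 504 on hand, pool $7,717.20 (≈ $15.3119 each)
Sep 7, sell 358: 358/504 × $7,717.20 → $5,481.66
After Sep 8: 369 on hand, pool $5,625.14 (≈ $15.2443 each)
Sep 9, sell 26: 26/369 × $5,625.14 → $396.35
After Sep 10: 607 on hand, pool $10,403.19 (≈ $17.1387 each)
Sep 12, sell 314: 314/607 × $10,403.19 → $5,381.55
Total COGS = $5,481.66 + $396.35 + $5,381.55 = $11,259.56
Ending inventory (cost pool remaining) = $5,021.64
Check: goods available $16,281.20 = COGS $11,259.56 + ending $5,021.64

COGS = $11,259.56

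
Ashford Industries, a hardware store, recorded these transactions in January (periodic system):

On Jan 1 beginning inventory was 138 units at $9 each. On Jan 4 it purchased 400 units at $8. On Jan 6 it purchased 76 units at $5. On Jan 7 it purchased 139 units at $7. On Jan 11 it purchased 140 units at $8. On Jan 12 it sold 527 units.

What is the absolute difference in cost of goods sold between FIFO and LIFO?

FIFO COGS: 138 @ $9 + 389 @ $8 = $4,354
LIFO COGS: 140 @ $8 + 139 @ $7 + 76 @ $5 + 172 @ $8 = $3,849
Difference = |$4,354 − $3,849| = $505

$505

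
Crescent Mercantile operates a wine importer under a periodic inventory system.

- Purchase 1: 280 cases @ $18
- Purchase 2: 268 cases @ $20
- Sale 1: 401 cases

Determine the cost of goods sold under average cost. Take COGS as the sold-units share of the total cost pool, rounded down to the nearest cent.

Sale 1, sell 401: 401/548 × $10,400.00 → $7,610.21
Ending inventory (cost pool remaining) = $2,789.79
Check: goods available $10,400.00 = COGS $7,610.21 + ending $2,789.79

COGS = $7,610.21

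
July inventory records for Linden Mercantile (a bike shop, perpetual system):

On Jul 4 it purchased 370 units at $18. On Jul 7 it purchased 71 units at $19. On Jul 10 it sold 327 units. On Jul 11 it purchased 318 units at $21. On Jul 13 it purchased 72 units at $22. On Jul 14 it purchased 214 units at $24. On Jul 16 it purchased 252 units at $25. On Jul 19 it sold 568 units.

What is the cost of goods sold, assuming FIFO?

Jul 10, 327 sold [FIFO — oldest first]: 327 @ $18 = $5,886
Jul 19, 568 sold [FIFO — oldest first]: 43 @ $18 + 71 @ $19 + 318 @ $21 + 72 @ $22 + 64 @ $24 = $11,921
Total COGS = $5,886 + $11,921 = $17,807
Ending inventory: 150 @ $24 + 252 @ $25 = $9,900

COGS = $17,807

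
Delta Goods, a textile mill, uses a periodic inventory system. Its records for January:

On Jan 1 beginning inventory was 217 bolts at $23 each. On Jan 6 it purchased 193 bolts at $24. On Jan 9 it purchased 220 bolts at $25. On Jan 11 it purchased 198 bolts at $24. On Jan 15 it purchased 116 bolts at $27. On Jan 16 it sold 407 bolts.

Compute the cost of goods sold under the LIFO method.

Jan 16, 407 sold [LIFO — newest first]: 116 @ $27 + 198 @ $24 + 93 @ $25 = $10,209
Ending inventory: 217 @ $23 + 193 @ $24 + 127 @ $25 = $12,798

COGS = $10,209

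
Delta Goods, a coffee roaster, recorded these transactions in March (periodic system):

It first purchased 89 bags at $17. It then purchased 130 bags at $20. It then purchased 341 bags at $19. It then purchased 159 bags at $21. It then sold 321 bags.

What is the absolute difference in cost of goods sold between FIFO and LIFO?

FIFO COGS: 89 @ $17 + 130 @ $20 + 102 @ $19 = $6,051
LIFO COGS: 159 @ $21 + 162 @ $19 = $6,417
Difference = |$6,051 − $6,417| = $366

$366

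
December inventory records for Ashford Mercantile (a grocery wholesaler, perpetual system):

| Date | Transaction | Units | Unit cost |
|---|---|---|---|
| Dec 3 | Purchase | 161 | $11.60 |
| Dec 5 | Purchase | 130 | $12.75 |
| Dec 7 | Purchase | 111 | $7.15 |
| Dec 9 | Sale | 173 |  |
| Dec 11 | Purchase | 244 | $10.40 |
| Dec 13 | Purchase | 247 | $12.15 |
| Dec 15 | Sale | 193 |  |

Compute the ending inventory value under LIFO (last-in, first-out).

Ending inventory = $5,928.30

Dec 9, 173 sold [LIFO — newest first]: 111 @ $7.15 + 62 @ $12.75 = $1,584.15
Dec 15, 193 sold [LIFO — newest first]: 193 @ $12.15 = $2,344.95
Total COGS = $1,584.15 + $2,344.95 = $3,929.10
Ending inventory: 161 @ $11.60 + 68 @ $12.75 + 244 @ $10.40 + 54 @ $12.15 = $5,928.30
Check: goods available $9,857.40 = COGS $3,929.10 + ending $5,928.30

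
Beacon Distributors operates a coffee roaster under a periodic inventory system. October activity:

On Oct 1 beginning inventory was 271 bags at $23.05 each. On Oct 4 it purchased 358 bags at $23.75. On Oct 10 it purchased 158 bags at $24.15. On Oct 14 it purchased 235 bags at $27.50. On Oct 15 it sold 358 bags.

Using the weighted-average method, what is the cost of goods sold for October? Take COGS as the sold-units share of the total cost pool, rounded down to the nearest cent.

COGS = $8,766.88

Oct 15, sell 358: 358/1022 × $25,027.25 → $8,766.88
Ending inventory (cost pool remaining) = $16,260.37
Check: goods available $25,027.25 = COGS $8,766.88 + ending $16,260.37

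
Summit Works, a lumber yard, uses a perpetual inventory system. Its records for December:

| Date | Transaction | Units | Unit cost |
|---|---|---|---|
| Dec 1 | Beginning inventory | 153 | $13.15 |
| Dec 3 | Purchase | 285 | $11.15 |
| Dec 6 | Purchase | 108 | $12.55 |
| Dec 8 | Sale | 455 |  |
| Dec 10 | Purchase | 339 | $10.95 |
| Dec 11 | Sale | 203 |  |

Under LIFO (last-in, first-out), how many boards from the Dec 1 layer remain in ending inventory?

91

Dec 8, 455 sold [LIFO — newest first]: 108 @ $12.55 + 285 @ $11.15 + 62 @ $13.15 = $5,348.45
Dec 11, 203 sold [LIFO — newest first]: 203 @ $10.95 = $2,222.85
Total COGS = $5,348.45 + $2,222.85 = $7,571.30
Ending inventory: 91 @ $13.15 + 136 @ $10.95 = $2,685.85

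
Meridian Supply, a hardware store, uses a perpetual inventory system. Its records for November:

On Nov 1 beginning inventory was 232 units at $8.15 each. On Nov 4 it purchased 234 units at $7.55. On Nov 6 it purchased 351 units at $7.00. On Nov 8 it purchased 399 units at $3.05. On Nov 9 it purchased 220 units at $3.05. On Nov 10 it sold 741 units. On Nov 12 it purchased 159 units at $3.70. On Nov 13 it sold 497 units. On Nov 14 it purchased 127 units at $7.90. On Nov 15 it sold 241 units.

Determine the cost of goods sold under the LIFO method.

COGS = $7,620.20

Nov 10, 741 sold [LIFO — newest first]: 220 @ $3.05 + 399 @ $3.05 + 122 @ $7.00 = $2,741.95
Nov 13, 497 sold [LIFO — newest first]: 159 @ $3.70 + 229 @ $7.00 + 109 @ $7.55 = $3,014.25
Nov 15, 241 sold [LIFO — newest first]: 127 @ $7.90 + 114 @ $7.55 = $1,864.00
Total COGS = $2,741.95 + $3,014.25 + $1,864.00 = $7,620.20
Ending inventory: 232 @ $8.15 + 11 @ $7.55 = $1,973.85
Check: goods available $9,594.05 = COGS $7,620.20 + ending $1,973.85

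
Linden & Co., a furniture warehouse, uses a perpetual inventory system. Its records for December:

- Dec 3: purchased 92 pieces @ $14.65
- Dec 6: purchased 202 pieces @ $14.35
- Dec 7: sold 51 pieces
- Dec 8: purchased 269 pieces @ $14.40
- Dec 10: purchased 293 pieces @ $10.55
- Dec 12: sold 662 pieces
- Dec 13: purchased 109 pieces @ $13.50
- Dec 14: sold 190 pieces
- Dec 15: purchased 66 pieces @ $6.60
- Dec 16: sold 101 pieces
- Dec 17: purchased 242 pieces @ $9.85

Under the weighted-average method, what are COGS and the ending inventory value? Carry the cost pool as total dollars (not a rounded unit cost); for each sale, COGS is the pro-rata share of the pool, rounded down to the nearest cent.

After Dec 3: 92 on hand, pool $1,347.80 (≈ $14.6500 each)
After Dec 6: 294 on hand, pool $4,246.50 (≈ $14.4439 each)
Dec 7, sell 51: 51/294 × $4,246.50 → $736.63
After Dec 8: 512 on hand, pool $7,383.47 (≈ $14.4208 each)
After Dec 10: 805 on hand, pool $10,474.62 (≈ $13.0120 each)
Dec 12, sell 662: 662/805 × $10,474.62 → $8,613.91
After Dec 13: 252 on hand, pool $3,332.21 (≈ $13.2231 each)
Dec 14, sell 190: 190/252 × $3,332.21 → $2,512.38
After Dec 15: 128 on hand, pool $1,255.43 (≈ $9.8080 each)
Dec 16, sell 101: 101/128 × $1,255.43 → $990.61
After Dec 17: 269 on hand, pool $2,648.52 (≈ $9.8458 each)
Total COGS = $736.63 + $8,613.91 + $2,512.38 + $990.61 = $12,853.53
Ending inventory (cost pool remaining) = $2,648.52

COGS = $12,853.53; ending inventory = $2,648.52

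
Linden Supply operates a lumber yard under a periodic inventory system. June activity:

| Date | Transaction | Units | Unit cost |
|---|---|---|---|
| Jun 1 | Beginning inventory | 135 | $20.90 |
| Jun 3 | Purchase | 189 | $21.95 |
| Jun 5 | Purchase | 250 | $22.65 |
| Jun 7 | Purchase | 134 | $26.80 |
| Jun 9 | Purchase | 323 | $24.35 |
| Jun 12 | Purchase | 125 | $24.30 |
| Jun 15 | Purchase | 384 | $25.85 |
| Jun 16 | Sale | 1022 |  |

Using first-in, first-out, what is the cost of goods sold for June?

COGS = $23,869.65

Jun 16, 1022 sold [FIFO — oldest first]: 135 @ $20.90 + 189 @ $21.95 + 250 @ $22.65 + 134 @ $26.80 + 314 @ $24.35 = $23,869.65
Ending inventory: 9 @ $24.35 + 125 @ $24.30 + 384 @ $25.85 = $13,183.05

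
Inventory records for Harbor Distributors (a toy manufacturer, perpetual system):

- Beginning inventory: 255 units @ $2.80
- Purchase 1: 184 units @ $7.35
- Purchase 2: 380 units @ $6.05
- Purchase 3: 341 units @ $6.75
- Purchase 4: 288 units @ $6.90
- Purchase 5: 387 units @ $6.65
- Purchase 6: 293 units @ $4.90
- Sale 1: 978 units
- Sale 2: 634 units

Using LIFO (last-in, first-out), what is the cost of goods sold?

COGS = $10,131.35

Sale 1 (978) [LIFO — newest first]: 293 @ $4.90 + 387 @ $6.65 + 288 @ $6.90 + 10 @ $6.75 = $6,063.95
Sale 2 (634) [LIFO — newest first]: 331 @ $6.75 + 303 @ $6.05 = $4,067.40
Total COGS = $6,063.95 + $4,067.40 = $10,131.35
Ending inventory: 255 @ $2.80 + 184 @ $7.35 + 77 @ $6.05 = $2,532.25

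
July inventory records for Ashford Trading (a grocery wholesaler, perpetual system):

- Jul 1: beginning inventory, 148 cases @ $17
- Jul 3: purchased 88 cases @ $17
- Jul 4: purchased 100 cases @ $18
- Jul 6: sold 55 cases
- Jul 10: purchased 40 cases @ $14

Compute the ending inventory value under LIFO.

Ending inventory = $5,382

Jul 6, 55 sold [LIFO — newest first]: 55 @ $18 = $990
Ending inventory: 148 @ $17 + 88 @ $17 + 45 @ $18 + 40 @ $14 = $5,382
Check: goods available $6,372 = COGS $990 + ending $5,382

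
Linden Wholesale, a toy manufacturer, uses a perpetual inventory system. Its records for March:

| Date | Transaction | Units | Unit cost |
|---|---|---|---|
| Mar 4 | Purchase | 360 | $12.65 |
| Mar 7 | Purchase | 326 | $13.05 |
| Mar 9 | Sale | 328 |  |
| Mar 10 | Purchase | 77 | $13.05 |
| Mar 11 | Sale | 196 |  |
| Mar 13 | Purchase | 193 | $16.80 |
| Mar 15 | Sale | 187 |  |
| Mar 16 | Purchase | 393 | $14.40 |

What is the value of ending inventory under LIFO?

Ending inventory = $8,783.35

Mar 9, 328 sold [LIFO — newest first]: 326 @ $13.05 + 2 @ $12.65 = $4,279.60
Mar 11, 196 sold [LIFO — newest first]: 77 @ $13.05 + 119 @ $12.65 = $2,510.20
Mar 15, 187 sold [LIFO — newest first]: 187 @ $16.80 = $3,141.60
Total COGS = $4,279.60 + $2,510.20 + $3,141.60 = $9,931.40
Ending inventory: 239 @ $12.65 + 6 @ $16.80 + 393 @ $14.40 = $8,783.35
Check: goods available $18,714.75 = COGS $9,931.40 + ending $8,783.35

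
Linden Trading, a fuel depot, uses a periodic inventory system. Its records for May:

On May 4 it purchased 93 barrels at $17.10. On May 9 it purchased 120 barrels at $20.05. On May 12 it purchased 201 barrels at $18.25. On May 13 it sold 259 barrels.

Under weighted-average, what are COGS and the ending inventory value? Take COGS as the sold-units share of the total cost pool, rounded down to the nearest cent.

May 13, sell 259: 259/414 × $7,664.55 → $4,794.97
Ending inventory (cost pool remaining) = $2,869.58
Check: goods available $7,664.55 = COGS $4,794.97 + ending $2,869.58

COGS = $4,794.97; ending inventory = $2,869.58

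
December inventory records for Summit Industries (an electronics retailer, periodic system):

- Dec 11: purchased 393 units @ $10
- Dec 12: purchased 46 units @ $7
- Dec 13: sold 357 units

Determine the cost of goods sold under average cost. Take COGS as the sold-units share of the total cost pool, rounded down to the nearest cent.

COGS = $3,457.77

Dec 13, sell 357: 357/439 × $4,252.00 → $3,457.77
Ending inventory (cost pool remaining) = $794.23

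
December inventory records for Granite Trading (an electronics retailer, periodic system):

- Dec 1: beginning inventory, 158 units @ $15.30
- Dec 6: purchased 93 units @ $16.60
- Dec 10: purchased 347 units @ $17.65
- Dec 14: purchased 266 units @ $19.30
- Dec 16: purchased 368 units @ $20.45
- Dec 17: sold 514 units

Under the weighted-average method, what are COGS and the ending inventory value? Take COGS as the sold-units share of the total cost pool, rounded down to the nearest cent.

Dec 17, sell 514: 514/1232 × $22,745.15 → $9,489.45
Ending inventory (cost pool remaining) = $13,255.70

COGS = $9,489.45; ending inventory = $13,255.70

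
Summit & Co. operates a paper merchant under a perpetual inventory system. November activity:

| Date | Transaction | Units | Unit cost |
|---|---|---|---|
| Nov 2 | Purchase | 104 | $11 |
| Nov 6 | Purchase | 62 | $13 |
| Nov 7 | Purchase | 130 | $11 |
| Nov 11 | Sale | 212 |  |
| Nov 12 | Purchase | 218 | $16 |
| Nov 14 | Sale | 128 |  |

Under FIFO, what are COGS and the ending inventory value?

Nov 11, 212 sold [FIFO — oldest first]: 104 @ $11 + 62 @ $13 + 46 @ $11 = $2,456
Nov 14, 128 sold [FIFO — oldest first]: 84 @ $11 + 44 @ $16 = $1,628
Total COGS = $2,456 + $1,628 = $4,084
Ending inventory: 174 @ $16 = $2,784

COGS = $4,084; ending inventory = $2,784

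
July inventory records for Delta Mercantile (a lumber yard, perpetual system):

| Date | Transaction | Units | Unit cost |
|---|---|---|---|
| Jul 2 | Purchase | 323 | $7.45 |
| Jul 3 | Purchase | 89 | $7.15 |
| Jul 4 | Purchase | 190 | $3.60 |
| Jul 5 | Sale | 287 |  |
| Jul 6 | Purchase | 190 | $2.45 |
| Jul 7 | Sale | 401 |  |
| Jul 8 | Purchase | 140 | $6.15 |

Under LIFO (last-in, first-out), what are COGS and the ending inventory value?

COGS = $3,417.40; ending inventory = $1,635.80

Jul 5, 287 sold [LIFO — newest first]: 190 @ $3.60 + 89 @ $7.15 + 8 @ $7.45 = $1,379.95
Jul 7, 401 sold [LIFO — newest first]: 190 @ $2.45 + 211 @ $7.45 = $2,037.45
Total COGS = $1,379.95 + $2,037.45 = $3,417.40
Ending inventory: 104 @ $7.45 + 140 @ $6.15 = $1,635.80
Check: goods available $5,053.20 = COGS $3,417.40 + ending $1,635.80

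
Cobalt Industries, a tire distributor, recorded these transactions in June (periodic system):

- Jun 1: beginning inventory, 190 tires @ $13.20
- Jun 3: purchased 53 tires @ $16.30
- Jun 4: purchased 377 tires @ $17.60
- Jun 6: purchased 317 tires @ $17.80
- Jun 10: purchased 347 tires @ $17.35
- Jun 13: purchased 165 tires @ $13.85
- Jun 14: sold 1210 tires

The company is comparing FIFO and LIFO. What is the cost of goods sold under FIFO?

FIFO COGS: 190 @ $13.20 + 53 @ $16.30 + 377 @ $17.60 + 317 @ $17.80 + 273 @ $17.35 = $20,386.25
LIFO COGS: 165 @ $13.85 + 347 @ $17.35 + 317 @ $17.80 + 377 @ $17.60 + 4 @ $16.30 = $20,648.70

COGS = $20,386.25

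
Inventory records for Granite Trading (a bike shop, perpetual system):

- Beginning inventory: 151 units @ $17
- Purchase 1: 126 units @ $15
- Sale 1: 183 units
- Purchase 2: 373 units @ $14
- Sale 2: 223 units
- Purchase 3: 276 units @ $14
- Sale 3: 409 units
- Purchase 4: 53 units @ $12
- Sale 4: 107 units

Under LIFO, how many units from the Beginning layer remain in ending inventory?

57

Sale 1 (183) [LIFO — newest first]: 126 @ $15 + 57 @ $17 = $2,859
Sale 2 (223) [LIFO — newest first]: 223 @ $14 = $3,122
Sale 3 (409) [LIFO — newest first]: 276 @ $14 + 133 @ $14 = $5,726
Sale 4 (107) [LIFO — newest first]: 53 @ $12 + 17 @ $14 + 37 @ $17 = $1,503
Total COGS = $2,859 + $3,122 + $5,726 + $1,503 = $13,210
Ending inventory: 57 @ $17 = $969
Check: goods available $14,179 = COGS $13,210 + ending $969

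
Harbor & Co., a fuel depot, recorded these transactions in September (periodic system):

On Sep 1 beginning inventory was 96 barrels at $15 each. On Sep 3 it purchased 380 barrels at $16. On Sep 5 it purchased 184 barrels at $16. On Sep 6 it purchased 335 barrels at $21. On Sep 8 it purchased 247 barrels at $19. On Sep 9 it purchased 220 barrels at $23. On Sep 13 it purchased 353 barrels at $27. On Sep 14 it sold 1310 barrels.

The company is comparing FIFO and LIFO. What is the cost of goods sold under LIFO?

COGS = $28,799

FIFO COGS: 96 @ $15 + 380 @ $16 + 184 @ $16 + 335 @ $21 + 247 @ $19 + 68 @ $23 = $23,756
LIFO COGS: 353 @ $27 + 220 @ $23 + 247 @ $19 + 335 @ $21 + 155 @ $16 = $28,799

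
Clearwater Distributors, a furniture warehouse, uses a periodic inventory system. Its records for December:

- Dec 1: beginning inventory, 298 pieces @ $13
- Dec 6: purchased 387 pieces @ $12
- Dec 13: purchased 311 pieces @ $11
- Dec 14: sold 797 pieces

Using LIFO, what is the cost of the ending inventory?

Dec 14, 797 sold [LIFO — newest first]: 311 @ $11 + 387 @ $12 + 99 @ $13 = $9,352
Ending inventory: 199 @ $13 = $2,587
Check: goods available $11,939 = COGS $9,352 + ending $2,587

Ending inventory = $2,587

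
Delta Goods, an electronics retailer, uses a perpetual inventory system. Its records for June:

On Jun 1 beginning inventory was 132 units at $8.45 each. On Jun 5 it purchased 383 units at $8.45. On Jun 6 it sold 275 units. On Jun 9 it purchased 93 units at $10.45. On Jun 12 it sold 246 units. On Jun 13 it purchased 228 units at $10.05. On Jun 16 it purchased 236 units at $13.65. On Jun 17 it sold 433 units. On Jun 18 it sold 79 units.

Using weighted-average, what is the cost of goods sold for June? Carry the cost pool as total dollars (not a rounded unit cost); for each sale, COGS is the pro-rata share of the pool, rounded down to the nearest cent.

After Jun 1: 132 on hand, pool $1,115.40 (≈ $8.4500 each)
After Jun 5: 515 on hand, pool $4,351.75 (≈ $8.4500 each)
Jun 6, sell 275: 275/515 × $4,351.75 → $2,323.75
After Jun 9: 333 on hand, pool $2,999.85 (≈ $9.0086 each)
Jun 12, sell 246: 246/333 × $2,999.85 → $2,216.10
After Jun 13: 315 on hand, pool $3,075.15 (≈ $9.7624 each)
After Jun 16: 551 on hand, pool $6,296.55 (≈ $11.4275 each)
Jun 17, sell 433: 433/551 × $6,296.55 → $4,948.10
Jun 18, sell 79: 79/118 × $1,348.45 → $902.77
Total COGS = $2,323.75 + $2,216.10 + $4,948.10 + $902.77 = $10,390.72
Ending inventory (cost pool remaining) = $445.68
Check: goods available $10,836.40 = COGS $10,390.72 + ending $445.68

COGS = $10,390.72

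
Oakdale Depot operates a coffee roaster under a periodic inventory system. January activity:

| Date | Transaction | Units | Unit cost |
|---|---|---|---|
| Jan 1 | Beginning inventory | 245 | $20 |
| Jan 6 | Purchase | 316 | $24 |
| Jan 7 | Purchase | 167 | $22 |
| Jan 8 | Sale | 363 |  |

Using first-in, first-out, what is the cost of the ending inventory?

Ending inventory = $8,426

Jan 8, 363 sold [FIFO — oldest first]: 245 @ $20 + 118 @ $24 = $7,732
Ending inventory: 198 @ $24 + 167 @ $22 = $8,426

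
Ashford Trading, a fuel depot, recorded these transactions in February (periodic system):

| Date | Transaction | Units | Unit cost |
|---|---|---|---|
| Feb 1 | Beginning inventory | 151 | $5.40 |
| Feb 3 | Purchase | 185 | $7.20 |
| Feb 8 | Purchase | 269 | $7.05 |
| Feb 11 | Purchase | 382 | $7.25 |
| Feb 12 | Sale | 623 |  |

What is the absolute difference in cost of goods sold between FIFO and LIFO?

$294.20

FIFO COGS: 151 @ $5.40 + 185 @ $7.20 + 269 @ $7.05 + 18 @ $7.25 = $4,174.35
LIFO COGS: 382 @ $7.25 + 241 @ $7.05 = $4,468.55
Difference = |$4,174.35 − $4,468.55| = $294.20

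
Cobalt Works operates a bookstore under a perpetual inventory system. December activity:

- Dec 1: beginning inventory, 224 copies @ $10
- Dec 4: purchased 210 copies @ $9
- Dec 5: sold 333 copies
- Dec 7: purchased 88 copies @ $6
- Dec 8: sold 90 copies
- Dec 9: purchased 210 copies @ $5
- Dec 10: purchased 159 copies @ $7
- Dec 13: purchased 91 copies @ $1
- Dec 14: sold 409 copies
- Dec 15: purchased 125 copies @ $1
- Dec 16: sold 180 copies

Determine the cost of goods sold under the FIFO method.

Dec 5, 333 sold [FIFO — oldest first]: 224 @ $10 + 109 @ $9 = $3,221
Dec 8, 90 sold [FIFO — oldest first]: 90 @ $9 = $810
Dec 14, 409 sold [FIFO — oldest first]: 11 @ $9 + 88 @ $6 + 210 @ $5 + 100 @ $7 = $2,377
Dec 16, 180 sold [FIFO — oldest first]: 59 @ $7 + 91 @ $1 + 30 @ $1 = $534
Total COGS = $3,221 + $810 + $2,377 + $534 = $6,942
Ending inventory: 95 @ $1 = $95

COGS = $6,942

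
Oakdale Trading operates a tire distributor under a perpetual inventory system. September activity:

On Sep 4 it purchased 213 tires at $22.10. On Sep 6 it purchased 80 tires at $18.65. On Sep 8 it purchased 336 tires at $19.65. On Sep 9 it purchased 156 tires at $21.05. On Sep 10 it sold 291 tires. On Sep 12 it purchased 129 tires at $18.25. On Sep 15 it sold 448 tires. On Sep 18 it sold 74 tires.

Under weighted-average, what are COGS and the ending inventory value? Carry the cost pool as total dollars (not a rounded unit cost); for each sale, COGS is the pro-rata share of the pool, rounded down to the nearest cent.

COGS = $16,417.01; ending inventory = $2,022.74

After Sep 4: 213 on hand, pool $4,707.30 (≈ $22.1000 each)
After Sep 6: 293 on hand, pool $6,199.30 (≈ $21.1580 each)
After Sep 8: 629 on hand, pool $12,801.70 (≈ $20.3525 each)
After Sep 9: 785 on hand, pool $16,085.50 (≈ $20.4911 each)
Sep 10, sell 291: 291/785 × $16,085.50 → $5,962.90
After Sep 12: 623 on hand, pool $12,476.85 (≈ $20.0270 each)
Sep 15, sell 448: 448/623 × $12,476.85 → $8,972.11
Sep 18, sell 74: 74/175 × $3,504.74 → $1,482.00
Total COGS = $5,962.90 + $8,972.11 + $1,482.00 = $16,417.01
Ending inventory (cost pool remaining) = $2,022.74
Check: goods available $18,439.75 = COGS $16,417.01 + ending $2,022.74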